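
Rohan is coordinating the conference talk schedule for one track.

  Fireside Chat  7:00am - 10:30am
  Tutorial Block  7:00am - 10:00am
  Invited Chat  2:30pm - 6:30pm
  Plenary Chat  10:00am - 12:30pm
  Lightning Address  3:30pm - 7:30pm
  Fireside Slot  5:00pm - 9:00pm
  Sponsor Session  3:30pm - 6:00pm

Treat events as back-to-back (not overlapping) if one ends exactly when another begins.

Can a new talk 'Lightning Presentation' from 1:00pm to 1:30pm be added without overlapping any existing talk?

Fireside Chat: ends 10:30am at or before Lightning Presentation starts 1:00pm → clear.
Tutorial Block: ends 10:00am at or before Lightning Presentation starts 1:00pm → clear.
Plenary Chat: ends 12:30pm at or before Lightning Presentation starts 1:00pm → clear.
Invited Chat: starts 2:30pm at or after Lightning Presentation ends 1:30pm → clear.
Lightning Address: starts 3:30pm at or after Lightning Presentation ends 1:30pm → clear.
Sponsor Session: starts 3:30pm at or after Lightning Presentation ends 1:30pm → clear.
Fireside Slot: starts 5:00pm at or after Lightning Presentation ends 1:30pm → clear.

Yes — the slot is free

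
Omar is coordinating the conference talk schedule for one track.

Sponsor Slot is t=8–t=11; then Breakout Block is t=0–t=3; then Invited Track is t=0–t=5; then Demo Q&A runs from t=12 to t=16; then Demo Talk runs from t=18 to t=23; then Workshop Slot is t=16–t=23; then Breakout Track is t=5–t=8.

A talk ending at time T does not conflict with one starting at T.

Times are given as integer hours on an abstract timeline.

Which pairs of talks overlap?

Sorted by start: Breakout Block, Invited Track, Breakout Track, Sponsor Slot, Demo Q&A, Workshop Slot, Demo Talk.
Invited Track starts before Breakout Block ends → Breakout Block and Invited Track overlap.
Breakout Track starts after Breakout Block ends, so nothing later overlaps Breakout Block either.
Breakout Track starts exactly when Invited Track ends (back-to-back, no overlap), so nothing later overlaps Invited Track either.
Sponsor Slot starts exactly when Breakout Track ends (back-to-back, no overlap), so nothing later overlaps Breakout Track either.
Demo Q&A starts after Sponsor Slot ends, so nothing later overlaps Sponsor Slot either.
Workshop Slot starts exactly when Demo Q&A ends (back-to-back, no overlap), so nothing later overlaps Demo Q&A either.
Demo Talk starts before Workshop Slot ends → Workshop Slot and Demo Talk overlap.

Breakout Block & Invited Track, Demo Talk & Workshop Slot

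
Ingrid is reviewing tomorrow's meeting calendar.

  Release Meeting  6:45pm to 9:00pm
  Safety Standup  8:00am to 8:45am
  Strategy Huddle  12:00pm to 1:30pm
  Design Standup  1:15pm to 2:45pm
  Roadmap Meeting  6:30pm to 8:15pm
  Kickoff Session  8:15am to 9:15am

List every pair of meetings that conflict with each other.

Design Standup & Strategy Huddle, Kickoff Session & Safety Standup, Release Meeting & Roadmap Meeting

Sorted by start: Safety Standup, Kickoff Session, Strategy Huddle, Design Standup, Roadmap Meeting, Release Meeting.
Kickoff Session starts before Safety Standup ends → Safety Standup and Kickoff Session overlap.
Strategy Huddle starts after Safety Standup ends — done with Safety Standup.
Strategy Huddle starts after Kickoff Session ends — done with Kickoff Session.
Design Standup starts before Strategy Huddle ends → Strategy Huddle and Design Standup overlap.
Roadmap Meeting starts after Strategy Huddle ends — done with Strategy Huddle.
Roadmap Meeting starts after Design Standup ends — done with Design Standup.
Release Meeting starts before Roadmap Meeting ends → Roadmap Meeting and Release Meeting overlap.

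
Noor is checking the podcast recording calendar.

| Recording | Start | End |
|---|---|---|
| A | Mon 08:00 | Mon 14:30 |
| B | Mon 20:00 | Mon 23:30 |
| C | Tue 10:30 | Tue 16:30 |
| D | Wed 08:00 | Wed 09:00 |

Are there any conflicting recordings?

No

Sorted by start: A, B, C, D.
B starts after A ends, so A has no further overlaps.
C starts after B ends, so B has no further overlaps.
D starts after C ends.
Every pair is clear; the schedule has no overlaps.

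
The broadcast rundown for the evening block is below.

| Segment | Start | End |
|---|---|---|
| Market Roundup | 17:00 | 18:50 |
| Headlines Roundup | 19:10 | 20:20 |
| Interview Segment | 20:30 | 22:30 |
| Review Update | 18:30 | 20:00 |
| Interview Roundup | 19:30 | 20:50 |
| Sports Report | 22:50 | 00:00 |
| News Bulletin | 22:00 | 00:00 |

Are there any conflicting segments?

Sorted by start: Market Roundup, Review Update, Headlines Roundup, Interview Roundup, Interview Segment, News Bulletin, Sports Report.
Review Update starts before Market Roundup ends → Market Roundup and Review Update overlap.
That's a conflict, so the schedule is not conflict-free.

Yes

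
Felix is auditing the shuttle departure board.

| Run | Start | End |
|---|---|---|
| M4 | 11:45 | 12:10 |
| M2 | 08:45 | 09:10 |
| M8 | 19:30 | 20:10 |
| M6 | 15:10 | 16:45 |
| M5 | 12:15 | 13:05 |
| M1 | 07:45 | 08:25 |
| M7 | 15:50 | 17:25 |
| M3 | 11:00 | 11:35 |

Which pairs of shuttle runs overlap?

M6 & M7

Sorted by start: M1, M2, M3, M4, M5, M6, M7, M8.
M2 starts after M1 ends; M1 is clear from here.
M3 starts after M2 ends; M2 is clear from here.
M4 starts after M3 ends; M3 is clear from here.
M5 starts after M4 ends; M4 is clear from here.
M6 starts after M5 ends; M5 is clear from here.
M7 starts before M6 ends → M6 and M7 overlap.
M8 starts after M6 ends.
M8 starts after M7 ends.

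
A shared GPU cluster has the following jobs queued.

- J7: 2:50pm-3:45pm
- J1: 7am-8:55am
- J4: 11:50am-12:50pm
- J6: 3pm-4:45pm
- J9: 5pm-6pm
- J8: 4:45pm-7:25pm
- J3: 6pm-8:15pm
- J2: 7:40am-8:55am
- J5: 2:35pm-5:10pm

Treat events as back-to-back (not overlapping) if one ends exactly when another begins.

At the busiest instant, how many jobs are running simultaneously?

3

Sweep the timeline, counting +1 at each start and −1 at each end (ends before starts at a tie):
7am start J1 → 1
7:40am start J2 → 2
8:55am end J1 → 1
8:55am end J2 → 0
11:50am start J4 → 1
12:50pm end J4 → 0
2:35pm start J5 → 1
2:50pm start J7 → 2
3pm start J6 → 3
3:45pm end J7 → 2
4:45pm end J6 → 1
4:45pm start J8 → 2
5pm start J9 → 3
5:10pm end J5 → 2
6pm end J9 → 1
6pm start J3 → 2
7:25pm end J8 → 1
8:15pm end J3 → 0
Peak is 3, at 3pm (J5, J6, J7).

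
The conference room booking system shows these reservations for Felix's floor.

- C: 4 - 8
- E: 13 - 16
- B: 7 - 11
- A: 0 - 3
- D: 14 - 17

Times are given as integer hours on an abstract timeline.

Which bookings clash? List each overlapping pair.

Check each pair: they overlap iff neither finishes before the other starts.
Sorted by start: A, C, B, E, D.
C starts after A ends, so A has no further overlaps.
B starts before C ends → C and B overlap.
E starts after C ends, so C has no further overlaps.
E starts after B ends, so B has no further overlaps.
D starts before E ends → E and D overlap.

B & C, D & E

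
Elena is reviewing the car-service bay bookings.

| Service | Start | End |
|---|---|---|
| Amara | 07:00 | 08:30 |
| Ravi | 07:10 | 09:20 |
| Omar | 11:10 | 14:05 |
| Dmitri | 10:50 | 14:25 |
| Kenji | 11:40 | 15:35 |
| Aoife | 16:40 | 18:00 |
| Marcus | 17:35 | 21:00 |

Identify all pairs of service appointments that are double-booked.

Two intervals overlap when each starts before the other ends.
Sorted by start: Amara, Ravi, Dmitri, Omar, Kenji, Aoife, Marcus.
Ravi starts before Amara ends → Amara and Ravi overlap.
Dmitri starts after Amara ends; Amara is clear from here.
Dmitri starts after Ravi ends; Ravi is clear from here.
Omar starts before Dmitri ends → Dmitri and Omar overlap.
Kenji starts before Dmitri ends → Dmitri and Kenji overlap.
Aoife starts after Dmitri ends; Dmitri is clear from here.
Kenji starts before Omar ends → Omar and Kenji overlap.
Aoife starts after Omar ends; Omar is clear from here.
Aoife starts after Kenji ends; Kenji is clear from here.
Marcus starts before Aoife ends → Aoife and Marcus overlap.

Amara & Ravi, Aoife & Marcus, Dmitri & Kenji, Dmitri & Omar, Kenji & Omar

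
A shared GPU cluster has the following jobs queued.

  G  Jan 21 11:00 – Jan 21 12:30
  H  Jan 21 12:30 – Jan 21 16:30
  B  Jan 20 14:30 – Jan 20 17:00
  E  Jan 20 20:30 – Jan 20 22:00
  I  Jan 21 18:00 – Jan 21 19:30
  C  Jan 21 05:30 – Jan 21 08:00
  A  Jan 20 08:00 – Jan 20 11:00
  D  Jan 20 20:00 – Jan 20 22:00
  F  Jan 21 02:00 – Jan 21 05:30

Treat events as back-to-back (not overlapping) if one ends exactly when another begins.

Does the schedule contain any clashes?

Sorted by start: A, B, D, E, F, C, G, H, I.
B starts after A ends; A is clear from here.
D starts after B ends; B is clear from here.
E starts before D ends → D and E overlap.
That's a conflict, so the schedule is not conflict-free.

Yes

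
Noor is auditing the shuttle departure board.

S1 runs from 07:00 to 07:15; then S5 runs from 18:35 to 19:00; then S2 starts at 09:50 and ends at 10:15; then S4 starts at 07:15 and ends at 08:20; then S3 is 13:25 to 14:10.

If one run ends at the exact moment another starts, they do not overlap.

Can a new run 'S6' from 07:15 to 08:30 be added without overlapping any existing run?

No — it overlaps S4

S1: ends 07:15 at or before S6 starts 07:15 → clear.
S4: starts 07:15 before S6 ends 08:30, and ends 08:20 after S6 starts 07:15 → overlap.
S2: starts 09:50 at or after S6 ends 08:30 → clear.
S3: starts 13:25 at or after S6 ends 08:30 → clear.
S5: starts 18:35 at or after S6 ends 08:30 → clear.
S6 overlaps S4.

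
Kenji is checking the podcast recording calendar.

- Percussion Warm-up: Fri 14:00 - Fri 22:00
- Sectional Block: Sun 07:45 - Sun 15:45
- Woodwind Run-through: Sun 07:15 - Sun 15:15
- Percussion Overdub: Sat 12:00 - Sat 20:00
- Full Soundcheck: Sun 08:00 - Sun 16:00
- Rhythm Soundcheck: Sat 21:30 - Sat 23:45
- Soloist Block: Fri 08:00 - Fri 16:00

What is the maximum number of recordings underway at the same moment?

Walk through starts and ends in time order (an end at T is processed before a start at T):
Fri 08:00 start Soloist Block → 1
Fri 14:00 start Percussion Warm-up → 2
Fri 16:00 end Soloist Block → 1
Fri 22:00 end Percussion Warm-up → 0
Sat 12:00 start Percussion Overdub → 1
Sat 20:00 end Percussion Overdub → 0
Sat 21:30 start Rhythm Soundcheck → 1
Sat 23:45 end Rhythm Soundcheck → 0
Sun 07:15 start Woodwind Run-through → 1
Sun 07:45 start Sectional Block → 2
Sun 08:00 start Full Soundcheck → 3
Sun 15:15 end Woodwind Run-through → 2
Sun 15:45 end Sectional Block → 1
Sun 16:00 end Full Soundcheck → 0
Peak is 3, at Sun 08:00 (Full Soundcheck, Sectional Block, Woodwind Run-through).

3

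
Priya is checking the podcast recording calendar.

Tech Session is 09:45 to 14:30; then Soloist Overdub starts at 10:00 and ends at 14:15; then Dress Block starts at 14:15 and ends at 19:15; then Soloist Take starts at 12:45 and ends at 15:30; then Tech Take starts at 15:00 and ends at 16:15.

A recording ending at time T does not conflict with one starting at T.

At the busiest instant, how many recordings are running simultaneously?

3

Sweep the timeline, counting +1 at each start and −1 at each end (ends before starts at a tie):
09:45 start Tech Session → 1
10:00 start Soloist Overdub → 2
12:45 start Soloist Take → 3
14:15 end Soloist Overdub → 2
14:15 start Dress Block → 3
14:30 end Tech Session → 2
15:00 start Tech Take → 3
15:30 end Soloist Take → 2
16:15 end Tech Take → 1
19:15 end Dress Block → 0
Peak is 3, at 12:45 (Soloist Overdub, Soloist Take, Tech Session).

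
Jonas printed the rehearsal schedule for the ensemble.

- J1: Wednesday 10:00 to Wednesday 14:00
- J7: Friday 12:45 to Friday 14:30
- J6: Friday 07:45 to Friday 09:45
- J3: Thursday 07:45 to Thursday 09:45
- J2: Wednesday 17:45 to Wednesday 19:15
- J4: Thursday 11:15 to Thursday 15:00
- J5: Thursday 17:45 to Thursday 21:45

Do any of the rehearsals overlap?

Sorted by start: J1, J2, J3, J4, J5, J6, J7.
J2 starts after J1 ends — done with J1.
J3 starts after J2 ends — done with J2.
J4 starts after J3 ends — done with J3.
J5 starts after J4 ends — done with J4.
J6 starts after J5 ends — done with J5.
J7 starts after J6 ends.
Every pair is clear; the schedule has no overlaps.

No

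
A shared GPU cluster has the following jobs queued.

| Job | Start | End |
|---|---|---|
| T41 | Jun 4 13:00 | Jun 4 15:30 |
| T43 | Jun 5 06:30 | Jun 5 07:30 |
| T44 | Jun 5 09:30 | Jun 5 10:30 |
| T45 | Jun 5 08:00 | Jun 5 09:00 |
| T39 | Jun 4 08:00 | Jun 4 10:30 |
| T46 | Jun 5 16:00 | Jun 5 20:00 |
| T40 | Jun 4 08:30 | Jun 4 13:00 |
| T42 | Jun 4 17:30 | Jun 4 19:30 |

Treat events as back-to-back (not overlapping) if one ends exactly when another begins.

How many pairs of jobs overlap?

Sorted by start: T39, T40, T41, T42, T43, T45, T44, T46.
T40 starts before T39 ends → T39 and T40 overlap.
T41 starts after T39 ends, so nothing later overlaps T39 either.
T41 starts exactly when T40 ends (back-to-back, no overlap), so nothing later overlaps T40 either.
T42 starts after T41 ends, so nothing later overlaps T41 either.
T43 starts after T42 ends, so nothing later overlaps T42 either.
T45 starts after T43 ends, so nothing later overlaps T43 either.
T44 starts after T45 ends, so nothing later overlaps T45 either.
T46 starts after T44 ends.
Overlapping pairs: T39 & T40 — 1 in total.

1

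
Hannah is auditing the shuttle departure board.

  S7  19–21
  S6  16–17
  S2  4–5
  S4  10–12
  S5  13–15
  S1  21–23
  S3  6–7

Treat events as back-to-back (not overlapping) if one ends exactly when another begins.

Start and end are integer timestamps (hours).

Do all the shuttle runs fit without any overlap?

Yes

Check each pair: they overlap iff neither finishes before the other starts.
Sorted by start: S2, S3, S4, S5, S6, S7, S1.
S3 starts after S2 ends; S2 is clear from here.
S4 starts after S3 ends; S3 is clear from here.
S5 starts after S4 ends; S4 is clear from here.
S6 starts after S5 ends; S5 is clear from here.
S7 starts after S6 ends; S6 is clear from here.
S1 starts exactly when S7 ends (back-to-back, no overlap).
Every pair is clear; the schedule has no overlaps.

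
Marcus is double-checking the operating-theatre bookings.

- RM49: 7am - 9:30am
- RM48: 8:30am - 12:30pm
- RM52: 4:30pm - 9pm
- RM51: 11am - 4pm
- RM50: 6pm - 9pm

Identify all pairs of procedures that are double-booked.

Two intervals overlap when each starts before the other ends.
Sorted by start: RM49, RM48, RM51, RM52, RM50.
RM48 starts before RM49 ends → RM49 and RM48 overlap.
RM51 starts after RM49 ends; RM49 is clear from here.
RM51 starts before RM48 ends → RM48 and RM51 overlap.
RM52 starts after RM48 ends; RM48 is clear from here.
RM52 starts after RM51 ends; RM51 is clear from here.
RM50 starts before RM52 ends → RM52 and RM50 overlap.

RM48 & RM49, RM48 & RM51, RM50 & RM52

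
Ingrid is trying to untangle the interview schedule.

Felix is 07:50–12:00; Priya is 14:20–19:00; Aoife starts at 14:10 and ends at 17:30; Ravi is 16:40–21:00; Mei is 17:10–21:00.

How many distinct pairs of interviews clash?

6

Sorted by start: Felix, Aoife, Priya, Ravi, Mei.
Aoife starts after Felix ends, so nothing later overlaps Felix either.
Priya starts before Aoife ends → Aoife and Priya overlap.
Ravi starts before Aoife ends → Aoife and Ravi overlap.
Mei starts before Aoife ends → Aoife and Mei overlap.
Ravi starts before Priya ends → Priya and Ravi overlap.
Mei starts before Priya ends → Priya and Mei overlap.
Mei starts before Ravi ends → Ravi and Mei overlap.
Overlapping pairs: Aoife & Mei, Aoife & Priya, Aoife & Ravi, Mei & Priya, Mei & Ravi, Priya & Ravi — 6 in total.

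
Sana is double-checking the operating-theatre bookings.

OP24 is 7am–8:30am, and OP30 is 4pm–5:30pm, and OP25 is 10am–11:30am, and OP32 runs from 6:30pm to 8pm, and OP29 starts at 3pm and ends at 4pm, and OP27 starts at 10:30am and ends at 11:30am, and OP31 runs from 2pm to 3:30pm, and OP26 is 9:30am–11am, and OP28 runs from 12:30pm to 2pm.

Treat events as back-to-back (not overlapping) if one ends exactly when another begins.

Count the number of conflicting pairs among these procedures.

Sorted by start: OP24, OP26, OP25, OP27, OP28, OP31, OP29, OP30, OP32.
OP26 starts after OP24 ends; OP24 is clear from here.
OP25 starts before OP26 ends → OP26 and OP25 overlap.
OP27 starts before OP26 ends → OP26 and OP27 overlap.
OP28 starts after OP26 ends; OP26 is clear from here.
OP27 starts before OP25 ends → OP25 and OP27 overlap.
OP28 starts after OP25 ends; OP25 is clear from here.
OP28 starts after OP27 ends; OP27 is clear from here.
OP31 starts exactly when OP28 ends (back-to-back, no overlap); OP28 is clear from here.
OP29 starts before OP31 ends → OP31 and OP29 overlap.
OP30 starts after OP31 ends; OP31 is clear from here.
OP30 starts exactly when OP29 ends (back-to-back, no overlap); OP29 is clear from here.
OP32 starts after OP30 ends.
Overlapping pairs: OP25 & OP26, OP25 & OP27, OP26 & OP27, OP29 & OP31 — 4 in total.

4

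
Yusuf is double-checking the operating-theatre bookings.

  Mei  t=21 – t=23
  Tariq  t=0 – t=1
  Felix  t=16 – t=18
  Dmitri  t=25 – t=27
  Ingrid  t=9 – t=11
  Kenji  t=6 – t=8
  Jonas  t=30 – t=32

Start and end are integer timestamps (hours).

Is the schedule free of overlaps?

Sorted by start: Tariq, Kenji, Ingrid, Felix, Mei, Dmitri, Jonas.
Kenji starts after Tariq ends, so Tariq has no further overlaps.
Ingrid starts after Kenji ends, so Kenji has no further overlaps.
Felix starts after Ingrid ends, so Ingrid has no further overlaps.
Mei starts after Felix ends, so Felix has no further overlaps.
Dmitri starts after Mei ends, so Mei has no further overlaps.
Jonas starts after Dmitri ends.
Every pair is clear; the schedule has no overlaps.

Yes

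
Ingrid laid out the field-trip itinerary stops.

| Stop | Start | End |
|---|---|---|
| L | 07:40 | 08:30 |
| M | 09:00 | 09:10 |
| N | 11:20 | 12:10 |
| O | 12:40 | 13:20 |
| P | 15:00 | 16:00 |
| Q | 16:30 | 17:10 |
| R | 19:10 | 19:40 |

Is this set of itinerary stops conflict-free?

Two intervals overlap when each starts before the other ends.
Sorted by start: L, M, N, O, P, Q, R.
M starts after L ends, so L has no further overlaps.
N starts after M ends, so M has no further overlaps.
O starts after N ends, so N has no further overlaps.
P starts after O ends, so O has no further overlaps.
Q starts after P ends, so P has no further overlaps.
R starts after Q ends.
Every pair is clear; the schedule has no overlaps.

Yes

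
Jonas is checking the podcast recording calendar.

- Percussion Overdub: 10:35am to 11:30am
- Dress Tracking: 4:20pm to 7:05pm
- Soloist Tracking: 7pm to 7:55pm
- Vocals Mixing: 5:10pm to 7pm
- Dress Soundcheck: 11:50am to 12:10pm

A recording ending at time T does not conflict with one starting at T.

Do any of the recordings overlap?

Sorted by start: Percussion Overdub, Dress Soundcheck, Dress Tracking, Vocals Mixing, Soloist Tracking.
Dress Soundcheck starts after Percussion Overdub ends, so nothing later overlaps Percussion Overdub either.
Dress Tracking starts after Dress Soundcheck ends, so nothing later overlaps Dress Soundcheck either.
Vocals Mixing starts before Dress Tracking ends → Dress Tracking and Vocals Mixing overlap.
That's a conflict, so the schedule is not conflict-free.

Yes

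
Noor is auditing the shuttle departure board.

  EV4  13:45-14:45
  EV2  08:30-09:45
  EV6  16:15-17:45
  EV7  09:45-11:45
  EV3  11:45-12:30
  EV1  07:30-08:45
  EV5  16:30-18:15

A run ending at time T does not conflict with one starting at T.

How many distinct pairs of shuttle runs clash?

Sorted by start: EV1, EV2, EV7, EV3, EV4, EV6, EV5.
EV2 starts before EV1 ends → EV1 and EV2 overlap.
EV7 starts after EV1 ends, so EV1 has no further overlaps.
EV7 starts exactly when EV2 ends (back-to-back, no overlap), so EV2 has no further overlaps.
EV3 starts exactly when EV7 ends (back-to-back, no overlap), so EV7 has no further overlaps.
EV4 starts after EV3 ends, so EV3 has no further overlaps.
EV6 starts after EV4 ends, so EV4 has no further overlaps.
EV5 starts before EV6 ends → EV6 and EV5 overlap.
Overlapping pairs: EV1 & EV2, EV5 & EV6 — 2 in total.

2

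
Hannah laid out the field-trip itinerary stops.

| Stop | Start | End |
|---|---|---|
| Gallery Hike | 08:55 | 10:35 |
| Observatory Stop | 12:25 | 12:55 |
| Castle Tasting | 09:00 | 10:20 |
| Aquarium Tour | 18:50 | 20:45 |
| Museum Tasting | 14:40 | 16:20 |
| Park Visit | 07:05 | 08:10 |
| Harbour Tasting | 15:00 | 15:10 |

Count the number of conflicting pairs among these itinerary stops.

Check each pair: they overlap iff neither finishes before the other starts.
Sorted by start: Park Visit, Gallery Hike, Castle Tasting, Observatory Stop, Museum Tasting, Harbour Tasting, Aquarium Tour.
Gallery Hike starts after Park Visit ends, so Park Visit has no further overlaps.
Castle Tasting starts before Gallery Hike ends → Gallery Hike and Castle Tasting overlap.
Observatory Stop starts after Gallery Hike ends, so Gallery Hike has no further overlaps.
Observatory Stop starts after Castle Tasting ends, so Castle Tasting has no further overlaps.
Museum Tasting starts after Observatory Stop ends, so Observatory Stop has no further overlaps.
Harbour Tasting starts before Museum Tasting ends → Museum Tasting and Harbour Tasting overlap.
Aquarium Tour starts after Museum Tasting ends.
Aquarium Tour starts after Harbour Tasting ends.
Overlapping pairs: Castle Tasting & Gallery Hike, Harbour Tasting & Museum Tasting — 2 in total.

2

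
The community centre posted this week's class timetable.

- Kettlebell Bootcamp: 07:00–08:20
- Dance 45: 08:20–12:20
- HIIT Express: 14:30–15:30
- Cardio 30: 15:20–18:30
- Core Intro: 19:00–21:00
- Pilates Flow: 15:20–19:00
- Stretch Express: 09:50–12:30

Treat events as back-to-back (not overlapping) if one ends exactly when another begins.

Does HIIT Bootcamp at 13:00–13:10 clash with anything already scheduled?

Kettlebell Bootcamp: ends 08:20 at or before HIIT Bootcamp starts 13:00 → clear.
Dance 45: ends 12:20 at or before HIIT Bootcamp starts 13:00 → clear.
Stretch Express: ends 12:30 at or before HIIT Bootcamp starts 13:00 → clear.
HIIT Express: starts 14:30 at or after HIIT Bootcamp ends 13:10 → clear.
Cardio 30: starts 15:20 at or after HIIT Bootcamp ends 13:10 → clear.
Pilates Flow: starts 15:20 at or after HIIT Bootcamp ends 13:10 → clear.
Core Intro: starts 19:00 at or after HIIT Bootcamp ends 13:10 → clear.

No — it doesn't clash with anything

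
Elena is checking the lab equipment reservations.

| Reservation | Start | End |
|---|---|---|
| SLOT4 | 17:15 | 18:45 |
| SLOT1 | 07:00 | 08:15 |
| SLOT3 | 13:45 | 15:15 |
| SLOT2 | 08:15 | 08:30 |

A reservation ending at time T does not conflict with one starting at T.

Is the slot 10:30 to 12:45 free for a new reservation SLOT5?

SLOT1: ends 08:15 at or before SLOT5 starts 10:30 → clear.
SLOT2: ends 08:30 at or before SLOT5 starts 10:30 → clear.
SLOT3: starts 13:45 at or after SLOT5 ends 12:45 → clear.
SLOT4: starts 17:15 at or after SLOT5 ends 12:45 → clear.

Yes — the slot is free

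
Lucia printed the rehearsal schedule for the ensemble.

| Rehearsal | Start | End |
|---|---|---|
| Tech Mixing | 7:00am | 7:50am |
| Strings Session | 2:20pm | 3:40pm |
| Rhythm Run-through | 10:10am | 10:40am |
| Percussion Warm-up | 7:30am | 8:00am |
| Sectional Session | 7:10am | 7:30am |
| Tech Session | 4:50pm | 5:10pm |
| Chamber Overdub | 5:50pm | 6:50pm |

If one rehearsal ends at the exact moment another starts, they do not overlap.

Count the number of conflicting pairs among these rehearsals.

2

Two intervals overlap when each starts before the other ends.
Sorted by start: Tech Mixing, Sectional Session, Percussion Warm-up, Rhythm Run-through, Strings Session, Tech Session, Chamber Overdub.
Sectional Session starts before Tech Mixing ends → Tech Mixing and Sectional Session overlap.
Percussion Warm-up starts before Tech Mixing ends → Tech Mixing and Percussion Warm-up overlap.
Rhythm Run-through starts after Tech Mixing ends, so nothing later overlaps Tech Mixing either.
Percussion Warm-up starts exactly when Sectional Session ends (back-to-back, no overlap), so nothing later overlaps Sectional Session either.
Rhythm Run-through starts after Percussion Warm-up ends, so nothing later overlaps Percussion Warm-up either.
Strings Session starts after Rhythm Run-through ends, so nothing later overlaps Rhythm Run-through either.
Tech Session starts after Strings Session ends, so nothing later overlaps Strings Session either.
Chamber Overdub starts after Tech Session ends.
Overlapping pairs: Percussion Warm-up & Tech Mixing, Sectional Session & Tech Mixing — 2 in total.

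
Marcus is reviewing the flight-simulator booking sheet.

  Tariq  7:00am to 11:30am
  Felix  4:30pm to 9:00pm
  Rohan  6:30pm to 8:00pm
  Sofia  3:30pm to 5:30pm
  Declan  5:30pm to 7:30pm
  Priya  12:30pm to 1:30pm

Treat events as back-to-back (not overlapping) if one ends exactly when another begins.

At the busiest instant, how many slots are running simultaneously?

Sort all start/end points and keep a running count:
7:00am start Tariq → 1
11:30am end Tariq → 0
12:30pm start Priya → 1
1:30pm end Priya → 0
3:30pm start Sofia → 1
4:30pm start Felix → 2
5:30pm end Sofia → 1
5:30pm start Declan → 2
6:30pm start Rohan → 3
7:30pm end Declan → 2
8:00pm end Rohan → 1
9:00pm end Felix → 0
Peak is 3, at 6:30pm (Declan, Felix, Rohan).

3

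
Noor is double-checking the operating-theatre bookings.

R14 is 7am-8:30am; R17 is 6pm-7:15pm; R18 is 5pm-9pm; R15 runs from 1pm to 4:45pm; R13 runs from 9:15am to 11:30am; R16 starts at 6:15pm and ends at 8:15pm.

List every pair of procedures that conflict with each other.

R16 & R17, R16 & R18, R17 & R18

Check each pair: they overlap iff neither finishes before the other starts.
Sorted by start: R14, R13, R15, R18, R17, R16.
R13 starts after R14 ends, so R14 has no further overlaps.
R15 starts after R13 ends, so R13 has no further overlaps.
R18 starts after R15 ends, so R15 has no further overlaps.
R17 starts before R18 ends → R18 and R17 overlap.
R16 starts before R18 ends → R18 and R16 overlap.
R16 starts before R17 ends → R17 and R16 overlap.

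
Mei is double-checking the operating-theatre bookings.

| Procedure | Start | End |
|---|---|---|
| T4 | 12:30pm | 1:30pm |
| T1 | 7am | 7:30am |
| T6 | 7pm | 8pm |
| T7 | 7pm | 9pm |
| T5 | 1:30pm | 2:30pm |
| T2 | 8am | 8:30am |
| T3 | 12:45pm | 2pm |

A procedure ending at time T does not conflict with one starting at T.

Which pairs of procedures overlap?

Sorted by start: T1, T2, T4, T3, T5, T6, T7.
T2 starts after T1 ends, so nothing later overlaps T1 either.
T4 starts after T2 ends, so nothing later overlaps T2 either.
T3 starts before T4 ends → T4 and T3 overlap.
T5 starts exactly when T4 ends (back-to-back, no overlap), so nothing later overlaps T4 either.
T5 starts before T3 ends → T3 and T5 overlap.
T6 starts after T3 ends, so nothing later overlaps T3 either.
T6 starts after T5 ends, so nothing later overlaps T5 either.
T7 starts before T6 ends → T6 and T7 overlap.

T3 & T4, T3 & T5, T6 & T7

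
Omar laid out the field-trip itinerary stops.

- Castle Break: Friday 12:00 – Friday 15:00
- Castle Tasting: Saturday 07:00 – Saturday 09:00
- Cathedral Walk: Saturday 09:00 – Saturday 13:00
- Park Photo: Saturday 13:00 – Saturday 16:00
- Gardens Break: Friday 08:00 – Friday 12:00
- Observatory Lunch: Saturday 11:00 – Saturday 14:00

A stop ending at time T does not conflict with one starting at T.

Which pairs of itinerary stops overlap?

Cathedral Walk & Observatory Lunch, Observatory Lunch & Park Photo

Sorted by start: Gardens Break, Castle Break, Castle Tasting, Cathedral Walk, Observatory Lunch, Park Photo.
Castle Break starts exactly when Gardens Break ends (back-to-back, no overlap), so Gardens Break has no further overlaps.
Castle Tasting starts after Castle Break ends, so Castle Break has no further overlaps.
Cathedral Walk starts exactly when Castle Tasting ends (back-to-back, no overlap), so Castle Tasting has no further overlaps.
Observatory Lunch starts before Cathedral Walk ends → Cathedral Walk and Observatory Lunch overlap.
Park Photo starts exactly when Cathedral Walk ends (back-to-back, no overlap).
Park Photo starts before Observatory Lunch ends → Observatory Lunch and Park Photo overlap.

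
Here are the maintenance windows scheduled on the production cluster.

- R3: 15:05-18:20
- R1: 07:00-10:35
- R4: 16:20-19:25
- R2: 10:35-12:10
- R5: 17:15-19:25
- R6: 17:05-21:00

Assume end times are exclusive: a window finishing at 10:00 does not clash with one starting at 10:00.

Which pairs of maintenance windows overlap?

Sorted by start: R1, R2, R3, R4, R6, R5.
R2 starts exactly when R1 ends (back-to-back, no overlap), so R1 has no further overlaps.
R3 starts after R2 ends, so R2 has no further overlaps.
R4 starts before R3 ends → R3 and R4 overlap.
R6 starts before R3 ends → R3 and R6 overlap.
R5 starts before R3 ends → R3 and R5 overlap.
R6 starts before R4 ends → R4 and R6 overlap.
R5 starts before R4 ends → R4 and R5 overlap.
R5 starts before R6 ends → R6 and R5 overlap.

R3 & R4, R3 & R5, R3 & R6, R4 & R5, R4 & R6, R5 & R6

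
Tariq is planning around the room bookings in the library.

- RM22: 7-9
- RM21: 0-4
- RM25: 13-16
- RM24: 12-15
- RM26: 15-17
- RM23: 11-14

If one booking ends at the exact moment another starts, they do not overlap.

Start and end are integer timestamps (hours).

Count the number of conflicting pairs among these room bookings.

4

Two intervals overlap when each starts before the other ends.
Sorted by start: RM21, RM22, RM23, RM24, RM25, RM26.
RM22 starts after RM21 ends — done with RM21.
RM23 starts after RM22 ends — done with RM22.
RM24 starts before RM23 ends → RM23 and RM24 overlap.
RM25 starts before RM23 ends → RM23 and RM25 overlap.
RM26 starts after RM23 ends.
RM25 starts before RM24 ends → RM24 and RM25 overlap.
RM26 starts exactly when RM24 ends (back-to-back, no overlap).
RM26 starts before RM25 ends → RM25 and RM26 overlap.
Overlapping pairs: RM23 & RM24, RM23 & RM25, RM24 & RM25, RM25 & RM26 — 4 in total.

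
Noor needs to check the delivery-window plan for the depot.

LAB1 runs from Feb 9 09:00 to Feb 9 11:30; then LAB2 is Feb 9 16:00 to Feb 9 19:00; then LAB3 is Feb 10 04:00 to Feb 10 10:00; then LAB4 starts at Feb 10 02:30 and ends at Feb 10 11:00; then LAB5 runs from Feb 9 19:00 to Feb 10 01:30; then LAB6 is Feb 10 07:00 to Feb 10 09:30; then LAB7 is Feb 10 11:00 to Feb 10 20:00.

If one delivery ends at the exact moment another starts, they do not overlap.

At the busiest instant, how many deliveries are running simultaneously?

3

Walk through starts and ends in time order (an end at T is processed before a start at T):
Feb 9 09:00 start LAB1 → 1
Feb 9 11:30 end LAB1 → 0
Feb 9 16:00 start LAB2 → 1
Feb 9 19:00 end LAB2 → 0
Feb 9 19:00 start LAB5 → 1
Feb 10 01:30 end LAB5 → 0
Feb 10 02:30 start LAB4 → 1
Feb 10 04:00 start LAB3 → 2
Feb 10 07:00 start LAB6 → 3
Feb 10 09:30 end LAB6 → 2
Feb 10 10:00 end LAB3 → 1
Feb 10 11:00 end LAB4 → 0
Feb 10 11:00 start LAB7 → 1
Feb 10 20:00 end LAB7 → 0
Peak is 3, at Feb 10 07:00 (LAB3, LAB4, LAB6).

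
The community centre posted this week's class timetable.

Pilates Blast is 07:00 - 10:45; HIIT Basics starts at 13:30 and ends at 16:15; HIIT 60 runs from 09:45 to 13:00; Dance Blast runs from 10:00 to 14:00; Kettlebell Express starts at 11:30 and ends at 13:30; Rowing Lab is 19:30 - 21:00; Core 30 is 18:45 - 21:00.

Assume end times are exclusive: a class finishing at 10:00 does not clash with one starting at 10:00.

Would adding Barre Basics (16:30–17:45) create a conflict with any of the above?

Pilates Blast: ends 10:45 at or before Barre Basics starts 16:30 → clear.
HIIT 60: ends 13:00 at or before Barre Basics starts 16:30 → clear.
Dance Blast: ends 14:00 at or before Barre Basics starts 16:30 → clear.
Kettlebell Express: ends 13:30 at or before Barre Basics starts 16:30 → clear.
HIIT Basics: ends 16:15 at or before Barre Basics starts 16:30 → clear.
Core 30: starts 18:45 at or after Barre Basics ends 17:45 → clear.
Rowing Lab: starts 19:30 at or after Barre Basics ends 17:45 → clear.

No — it doesn't clash with anything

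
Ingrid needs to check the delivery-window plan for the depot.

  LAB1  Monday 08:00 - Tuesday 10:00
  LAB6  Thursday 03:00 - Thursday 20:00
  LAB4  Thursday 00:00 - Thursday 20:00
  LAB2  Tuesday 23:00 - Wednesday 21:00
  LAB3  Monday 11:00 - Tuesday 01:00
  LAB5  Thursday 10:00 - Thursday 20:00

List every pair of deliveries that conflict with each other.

Sorted by start: LAB1, LAB3, LAB2, LAB4, LAB6, LAB5.
LAB3 starts before LAB1 ends → LAB1 and LAB3 overlap.
LAB2 starts after LAB1 ends — done with LAB1.
LAB2 starts after LAB3 ends — done with LAB3.
LAB4 starts after LAB2 ends — done with LAB2.
LAB6 starts before LAB4 ends → LAB4 and LAB6 overlap.
LAB5 starts before LAB4 ends → LAB4 and LAB5 overlap.
LAB5 starts before LAB6 ends → LAB6 and LAB5 overlap.

LAB1 & LAB3, LAB4 & LAB5, LAB4 & LAB6, LAB5 & LAB6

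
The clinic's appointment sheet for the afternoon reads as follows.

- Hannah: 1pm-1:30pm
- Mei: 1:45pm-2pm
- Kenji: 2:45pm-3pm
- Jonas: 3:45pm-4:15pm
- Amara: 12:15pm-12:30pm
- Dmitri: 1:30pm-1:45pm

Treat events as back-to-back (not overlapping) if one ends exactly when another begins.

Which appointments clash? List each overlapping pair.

no overlapping pairs

Two intervals overlap when each starts before the other ends.
Sorted by start: Amara, Hannah, Dmitri, Mei, Kenji, Jonas.
Hannah starts after Amara ends, so Amara has no further overlaps.
Dmitri starts exactly when Hannah ends (back-to-back, no overlap), so Hannah has no further overlaps.
Mei starts exactly when Dmitri ends (back-to-back, no overlap), so Dmitri has no further overlaps.
Kenji starts after Mei ends, so Mei has no further overlaps.
Jonas starts after Kenji ends.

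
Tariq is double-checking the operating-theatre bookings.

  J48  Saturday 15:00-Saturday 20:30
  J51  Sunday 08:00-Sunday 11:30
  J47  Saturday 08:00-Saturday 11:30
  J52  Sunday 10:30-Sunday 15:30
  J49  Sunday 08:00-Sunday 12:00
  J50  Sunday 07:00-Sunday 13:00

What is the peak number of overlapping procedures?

4

Sort all start/end points and keep a running count:
Saturday 08:00 start J47 → 1
Saturday 11:30 end J47 → 0
Saturday 15:00 start J48 → 1
Saturday 20:30 end J48 → 0
Sunday 07:00 start J50 → 1
Sunday 08:00 start J49 → 2
Sunday 08:00 start J51 → 3
Sunday 10:30 start J52 → 4
Sunday 11:30 end J51 → 3
Sunday 12:00 end J49 → 2
Sunday 13:00 end J50 → 1
Sunday 15:30 end J52 → 0
Peak is 4, at Sunday 10:30 (J49, J50, J51, J52).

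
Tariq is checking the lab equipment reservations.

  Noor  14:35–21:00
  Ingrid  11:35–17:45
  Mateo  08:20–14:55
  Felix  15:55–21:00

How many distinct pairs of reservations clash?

Two intervals overlap when each starts before the other ends.
Sorted by start: Mateo, Ingrid, Noor, Felix.
Ingrid starts before Mateo ends → Mateo and Ingrid overlap.
Noor starts before Mateo ends → Mateo and Noor overlap.
Felix starts after Mateo ends.
Noor starts before Ingrid ends → Ingrid and Noor overlap.
Felix starts before Ingrid ends → Ingrid and Felix overlap.
Felix starts before Noor ends → Noor and Felix overlap.
Overlapping pairs: Felix & Ingrid, Felix & Noor, Ingrid & Mateo, Ingrid & Noor, Mateo & Noor — 5 in total.

5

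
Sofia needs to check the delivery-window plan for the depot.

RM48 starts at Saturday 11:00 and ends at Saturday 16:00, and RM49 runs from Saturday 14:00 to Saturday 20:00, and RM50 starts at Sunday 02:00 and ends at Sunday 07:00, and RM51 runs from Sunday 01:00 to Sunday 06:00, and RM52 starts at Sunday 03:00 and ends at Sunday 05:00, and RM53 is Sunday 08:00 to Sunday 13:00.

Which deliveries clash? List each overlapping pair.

Sorted by start: RM48, RM49, RM51, RM50, RM52, RM53.
RM49 starts before RM48 ends → RM48 and RM49 overlap.
RM51 starts after RM48 ends, so nothing later overlaps RM48 either.
RM51 starts after RM49 ends, so nothing later overlaps RM49 either.
RM50 starts before RM51 ends → RM51 and RM50 overlap.
RM52 starts before RM51 ends → RM51 and RM52 overlap.
RM53 starts after RM51 ends.
RM52 starts before RM50 ends → RM50 and RM52 overlap.
RM53 starts after RM50 ends.
RM53 starts after RM52 ends.

RM48 & RM49, RM50 & RM51, RM50 & RM52, RM51 & RM52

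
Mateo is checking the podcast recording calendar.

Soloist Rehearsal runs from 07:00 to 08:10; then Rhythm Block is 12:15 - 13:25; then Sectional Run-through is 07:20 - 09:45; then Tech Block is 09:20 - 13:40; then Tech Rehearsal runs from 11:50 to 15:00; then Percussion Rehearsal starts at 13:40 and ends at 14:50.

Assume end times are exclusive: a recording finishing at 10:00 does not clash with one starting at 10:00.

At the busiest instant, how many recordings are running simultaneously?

Walk through starts and ends in time order (an end at T is processed before a start at T):
07:00 start Soloist Rehearsal → 1
07:20 start Sectional Run-through → 2
08:10 end Soloist Rehearsal → 1
09:20 start Tech Block → 2
09:45 end Sectional Run-through → 1
11:50 start Tech Rehearsal → 2
12:15 start Rhythm Block → 3
13:25 end Rhythm Block → 2
13:40 end Tech Block → 1
13:40 start Percussion Rehearsal → 2
14:50 end Percussion Rehearsal → 1
15:00 end Tech Rehearsal → 0
Peak is 3, at 12:15 (Rhythm Block, Tech Block, Tech Rehearsal).

3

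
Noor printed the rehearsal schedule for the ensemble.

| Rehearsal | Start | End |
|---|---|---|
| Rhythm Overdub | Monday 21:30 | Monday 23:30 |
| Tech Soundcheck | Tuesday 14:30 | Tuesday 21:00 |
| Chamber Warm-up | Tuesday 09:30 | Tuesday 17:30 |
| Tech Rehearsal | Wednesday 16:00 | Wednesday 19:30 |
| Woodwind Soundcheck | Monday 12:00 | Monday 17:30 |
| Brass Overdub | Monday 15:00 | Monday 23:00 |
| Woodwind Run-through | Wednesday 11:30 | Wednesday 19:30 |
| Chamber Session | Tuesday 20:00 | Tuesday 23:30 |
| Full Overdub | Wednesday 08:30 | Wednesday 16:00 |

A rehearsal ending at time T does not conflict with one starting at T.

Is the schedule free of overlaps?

No

Sorted by start: Woodwind Soundcheck, Brass Overdub, Rhythm Overdub, Chamber Warm-up, Tech Soundcheck, Chamber Session, Full Overdub, Woodwind Run-through, Tech Rehearsal.
Brass Overdub starts before Woodwind Soundcheck ends → Woodwind Soundcheck and Brass Overdub overlap.
That's a conflict, so the schedule is not conflict-free.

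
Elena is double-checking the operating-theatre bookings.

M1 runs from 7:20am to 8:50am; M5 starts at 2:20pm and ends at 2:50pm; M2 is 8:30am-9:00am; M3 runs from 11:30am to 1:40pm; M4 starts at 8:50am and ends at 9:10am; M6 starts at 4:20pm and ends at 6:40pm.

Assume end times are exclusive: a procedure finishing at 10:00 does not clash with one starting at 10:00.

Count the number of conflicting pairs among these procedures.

Check each pair: they overlap iff neither finishes before the other starts.
Sorted by start: M1, M2, M4, M3, M5, M6.
M2 starts before M1 ends → M1 and M2 overlap.
M4 starts exactly when M1 ends (back-to-back, no overlap); M1 is clear from here.
M4 starts before M2 ends → M2 and M4 overlap.
M3 starts after M2 ends; M2 is clear from here.
M3 starts after M4 ends; M4 is clear from here.
M5 starts after M3 ends; M3 is clear from here.
M6 starts after M5 ends.
Overlapping pairs: M1 & M2, M2 & M4 — 2 in total.

2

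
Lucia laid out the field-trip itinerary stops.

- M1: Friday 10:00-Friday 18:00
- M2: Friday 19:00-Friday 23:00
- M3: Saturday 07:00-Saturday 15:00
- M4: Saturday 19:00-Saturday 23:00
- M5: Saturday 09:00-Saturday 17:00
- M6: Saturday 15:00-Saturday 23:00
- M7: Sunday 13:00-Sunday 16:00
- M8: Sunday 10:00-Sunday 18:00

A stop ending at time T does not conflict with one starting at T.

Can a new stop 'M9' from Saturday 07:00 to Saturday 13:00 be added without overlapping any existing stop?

M1: ends Friday 18:00 at or before M9 starts Saturday 07:00 → clear.
M2: ends Friday 23:00 at or before M9 starts Saturday 07:00 → clear.
M3: starts Saturday 07:00 before M9 ends Saturday 13:00, and ends Saturday 15:00 after M9 starts Saturday 07:00 → overlap.
M5: starts Saturday 09:00 before M9 ends Saturday 13:00, and ends Saturday 17:00 after M9 starts Saturday 07:00 → overlap.
M6: starts Saturday 15:00 at or after M9 ends Saturday 13:00 → clear.
M4: starts Saturday 19:00 at or after M9 ends Saturday 13:00 → clear.
M8: starts Sunday 10:00 at or after M9 ends Saturday 13:00 → clear.
M7: starts Sunday 13:00 at or after M9 ends Saturday 13:00 → clear.
M9 overlaps M3, M5.

No — it overlaps M3, M5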